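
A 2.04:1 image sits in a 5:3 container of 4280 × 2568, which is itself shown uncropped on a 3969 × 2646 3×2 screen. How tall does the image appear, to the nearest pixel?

Inside the 4280×2568 canvas the image is width-limited at 4280.00 × 2098.04.
5:3 in 3969×2646: fills the width, so the intermediate becomes 3969.00 × 2381.40 — a scale of ×0.9273.
So the image's height is 2098.04 × 0.9273 ≈ 1945.59.

1946 px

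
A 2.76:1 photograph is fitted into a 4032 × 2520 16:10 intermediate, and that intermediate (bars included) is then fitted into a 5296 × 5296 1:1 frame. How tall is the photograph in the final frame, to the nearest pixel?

1919 px

Inside the 4032×2520 canvas the photograph is width-limited at 4032.00 × 1460.87.
Second fit — the 16:10 canvas into 5296×5296 spans the width: 5296.00 × 3310.00 (×1.3135 from 4032×2520).
The photograph scales with it: height 1460.87 × 1.3135 ≈ 1918.84.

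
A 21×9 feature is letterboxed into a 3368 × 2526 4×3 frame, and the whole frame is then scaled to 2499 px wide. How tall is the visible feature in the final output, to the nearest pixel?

1071 px

At 3368×2526 the feature is width-limited, so height = 3368 × 9/21 ≈ 1443.43 px.
The frame scales by 2499/3368 = 0.7420; 1443.43 × 0.7420 ≈ 1071.00 px.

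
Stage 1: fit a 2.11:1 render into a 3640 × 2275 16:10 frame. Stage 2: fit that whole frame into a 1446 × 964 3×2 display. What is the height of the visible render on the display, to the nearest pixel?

685 px

Inside the 3640×2275 canvas the render is width-limited at 3640.00 × 1725.12.
Second fit — the 16:10 canvas into 1446×964 spans the width: 1446.00 × 903.75 (×0.3973 from 3640×2275).
The render scales with it: height 1725.12 × 0.3973 ≈ 685.31.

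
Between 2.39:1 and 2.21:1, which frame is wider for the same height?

2.39 and 2.21; 2.39 > 2.21.

2.39:1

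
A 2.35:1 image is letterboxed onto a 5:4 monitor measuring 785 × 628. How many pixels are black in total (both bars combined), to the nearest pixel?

230757 pixels

Since 2.350 > 1.250, the image is width-limited.
Content height = 785 / 2.350 ≈ 334.0426 px.
628 − 334.0426 = 293.9574 px of bars.
That's 293.9574 × 785 ≈ 230757 black pixels.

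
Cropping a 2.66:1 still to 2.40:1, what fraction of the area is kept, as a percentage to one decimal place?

The height stays; only width is cut (since 2.40:1 is narrower than 2.66:1).
Area ratio = (2.400)/(2.660) = 90.23% retained.

90.2%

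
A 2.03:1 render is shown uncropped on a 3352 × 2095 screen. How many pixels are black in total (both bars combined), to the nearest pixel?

1487512 pixels

Since 2.030 > 1.600, the render is width-limited.
Content height = 3352 / 2.030 ≈ 1651.2315 px.
2095 − 1651.2315 = 443.7685 px of bars.
Bar area = 443.7685 × 3352 ≈ 1487512 px.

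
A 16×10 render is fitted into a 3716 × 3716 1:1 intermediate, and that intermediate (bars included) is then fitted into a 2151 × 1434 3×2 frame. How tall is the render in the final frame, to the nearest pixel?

896 px

Inside the 3716×3716 canvas the render is width-limited at 3716.00 × 2322.50.
Second fit — the 1:1 canvas into 2151×1434 spans the height: 1434.00 × 1434.00 (×0.3859 from 3716×3716).
Applying the same ×0.3859: 2322.50 → 896.25.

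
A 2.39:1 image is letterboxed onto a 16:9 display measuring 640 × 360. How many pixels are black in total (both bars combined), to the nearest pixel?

2.39:1 (2.390) > 16:9 (1.778), so the image fills the width.
That makes the image 267.7824 px tall (640 / 2.390).
Black = 360 − 267.7824 = 92.2176 px.
That's 92.2176 × 640 ≈ 59019 black pixels.

59019 pixels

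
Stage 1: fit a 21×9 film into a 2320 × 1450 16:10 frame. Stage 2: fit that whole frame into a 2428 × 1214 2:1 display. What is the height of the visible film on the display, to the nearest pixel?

First fit — 21×9 into 2320×1450 spans the width: 2320.00 × 994.29.
16:10 in 2428×1214: fills the height, so the intermediate becomes 1942.40 × 1214.00 — a scale of ×0.8372.
Applying the same ×0.8372: 994.29 → 832.46.

832 px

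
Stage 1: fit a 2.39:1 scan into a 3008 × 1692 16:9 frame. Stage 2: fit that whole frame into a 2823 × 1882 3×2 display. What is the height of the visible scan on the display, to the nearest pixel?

Inside the 3008×1692 canvas the scan is width-limited at 3008.00 × 1258.58.
The 16:9 canvas is width-limited in 2823×1882, giving 2823.00 × 1587.94; scale factor 0.9385.
Applying the same ×0.9385: 1258.58 → 1181.17.

1181 px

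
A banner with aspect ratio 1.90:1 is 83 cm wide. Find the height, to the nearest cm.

44 cm

83 / 1.900 = 43.68.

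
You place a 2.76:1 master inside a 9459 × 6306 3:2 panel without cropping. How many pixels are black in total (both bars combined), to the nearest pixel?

27230816 pixels

2.76:1 is wider than 3:2, so it spans the full width.
That makes the image 3427.1739 px tall (9459 / 2.760).
6306 − 3427.1739 = 2878.8261 px of bars.
Bar area = 2878.8261 × 9459 ≈ 27230816 px.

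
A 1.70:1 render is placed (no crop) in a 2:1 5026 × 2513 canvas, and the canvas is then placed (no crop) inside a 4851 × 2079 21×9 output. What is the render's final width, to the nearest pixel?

Inside the 5026×2513 canvas the render is height-limited at 4272.10 × 2513.00.
2:1 in 4851×2079: fills the height, so the intermediate becomes 4158.00 × 2079.00 — a scale of ×0.8273.
So the render's width is 4272.10 × 0.8273 ≈ 3534.30.

3534 px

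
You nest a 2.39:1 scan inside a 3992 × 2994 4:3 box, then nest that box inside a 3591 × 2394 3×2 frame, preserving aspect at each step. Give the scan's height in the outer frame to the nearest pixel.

1336 px

2.39:1 in 3992×2994: fills the width, so the scan is 3992.00 × 1670.29.
The 4:3 canvas is height-limited in 3591×2394, giving 3192.00 × 2394.00; scale factor 0.7996.
The scan scales with it: height 1670.29 × 0.7996 ≈ 1335.56.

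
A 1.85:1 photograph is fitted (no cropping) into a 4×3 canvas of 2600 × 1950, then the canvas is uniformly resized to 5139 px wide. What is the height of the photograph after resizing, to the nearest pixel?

At 2600×1950 the photograph is width-limited, so height = 2600 / 1.850 ≈ 1405.41 px.
Scaling 2600 → 5139 is ×1.9765, so the height becomes 1405.41 × 1.9765 ≈ 2777.84 px.

2778 px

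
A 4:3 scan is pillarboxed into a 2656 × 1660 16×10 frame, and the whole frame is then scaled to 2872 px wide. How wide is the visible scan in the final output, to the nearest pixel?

2393 px

Fitted into 2656×1660, the scan spans the height; its width is 1660 × 4/3 ≈ 2213.33 px.
The frame scales by 2872/2656 = 1.0813; 2213.33 × 1.0813 ≈ 2393.33 px.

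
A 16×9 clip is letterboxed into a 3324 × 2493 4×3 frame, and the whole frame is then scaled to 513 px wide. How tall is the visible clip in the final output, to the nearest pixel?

In the 3324×2493 frame the clip fills the width: height = 3324 × 9/16 ≈ 1869.75 px.
The frame scales by 513/3324 = 0.1543; 1869.75 × 0.1543 ≈ 288.56 px.

289 px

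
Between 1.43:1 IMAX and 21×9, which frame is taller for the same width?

1.43 and 21×9 = 2.333; 2.333 > 1.43. The smaller width-to-height ratio is the taller frame.

1.43:1 IMAX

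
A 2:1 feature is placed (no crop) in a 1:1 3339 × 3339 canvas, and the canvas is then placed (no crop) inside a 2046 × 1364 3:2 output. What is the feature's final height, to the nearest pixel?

First fit — 2:1 into 3339×3339 spans the width: 3339.00 × 1669.50.
The 1:1 canvas is height-limited in 2046×1364, giving 1364.00 × 1364.00; scale factor 0.4085.
The feature scales with it: height 1669.50 × 0.4085 ≈ 682.00.

682 px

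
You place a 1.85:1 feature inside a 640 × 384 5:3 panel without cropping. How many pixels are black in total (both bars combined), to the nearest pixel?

24355 pixels

Since 1.850 > 1.667, the feature is width-limited.
That makes the image 345.9459 px tall (640 / 1.850).
Leftover height: 384 − 345.9459 = 38.0541 px.
Bar area = 38.0541 × 640 ≈ 24355 px.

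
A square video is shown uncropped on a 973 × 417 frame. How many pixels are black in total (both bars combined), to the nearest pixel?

231852 pixels

square (1.000) < 21×9 (2.333), so the video fills the height.
Content width = 417 × 1/1 ≈ 417.0000 px.
Black = 973 − 417.0000 = 556.0000 px.
That's 556.0000 × 417 ≈ 231852 black pixels.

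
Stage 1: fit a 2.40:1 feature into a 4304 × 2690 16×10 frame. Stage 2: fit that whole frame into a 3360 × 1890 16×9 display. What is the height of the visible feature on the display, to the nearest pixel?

1260 px

First fit — 2.40:1 into 4304×2690 spans the width: 4304.00 × 1793.33.
The 16×10 canvas is height-limited in 3360×1890, giving 3024.00 × 1890.00; scale factor 0.7026.
The feature scales with it: height 1793.33 × 0.7026 ≈ 1260.00.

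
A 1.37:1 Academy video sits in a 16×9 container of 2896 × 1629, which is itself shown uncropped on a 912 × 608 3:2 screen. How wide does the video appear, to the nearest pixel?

703 px

First fit — 1.37:1 Academy into 2896×1629 spans the height: 2231.73 × 1629.00.
The 16×9 canvas is width-limited in 912×608, giving 912.00 × 513.00; scale factor 0.3149.
Applying the same ×0.3149: 2231.73 → 702.81.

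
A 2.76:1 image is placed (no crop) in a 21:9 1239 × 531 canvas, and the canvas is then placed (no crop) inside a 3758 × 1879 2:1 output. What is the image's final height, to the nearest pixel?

2.76:1 in 1239×531: fills the width, so the image is 1239.00 × 448.91.
Second fit — the 21:9 canvas into 3758×1879 spans the width: 3758.00 × 1610.57 (×3.0331 from 1239×531).
So the image's height is 448.91 × 3.0331 ≈ 1361.59.

1362 px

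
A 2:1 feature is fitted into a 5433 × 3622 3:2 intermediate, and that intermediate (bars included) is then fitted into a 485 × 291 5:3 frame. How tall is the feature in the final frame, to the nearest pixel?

First fit — 2:1 into 5433×3622 spans the width: 5433.00 × 2716.50.
Second fit — the 3:2 canvas into 485×291 spans the height: 436.50 × 291.00 (×0.0803 from 5433×3622).
So the feature's height is 2716.50 × 0.0803 ≈ 218.25.

218 px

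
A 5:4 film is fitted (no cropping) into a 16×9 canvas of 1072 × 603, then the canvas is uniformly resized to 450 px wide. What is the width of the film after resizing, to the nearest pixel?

In the 1072×603 frame the film fills the height: width = 603 × 5/4 ≈ 753.75 px.
Scaling 1072 → 450 is ×0.4198, so the width becomes 753.75 × 0.4198 ≈ 316.41 px.

316 px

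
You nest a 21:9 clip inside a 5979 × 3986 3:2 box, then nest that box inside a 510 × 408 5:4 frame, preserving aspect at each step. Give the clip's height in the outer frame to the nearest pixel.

First fit — 21:9 into 5979×3986 spans the width: 5979.00 × 2562.43.
3:2 in 510×408: fills the width, so the intermediate becomes 510.00 × 340.00 — a scale of ×0.0853.
The clip scales with it: height 2562.43 × 0.0853 ≈ 218.57.

219 px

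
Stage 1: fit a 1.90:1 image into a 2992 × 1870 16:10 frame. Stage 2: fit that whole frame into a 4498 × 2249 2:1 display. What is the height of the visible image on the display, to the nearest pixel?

Inside the 2992×1870 canvas the image is width-limited at 2992.00 × 1574.74.
Second fit — the 16:10 canvas into 4498×2249 spans the height: 3598.40 × 2249.00 (×1.2027 from 2992×1870).
So the image's height is 1574.74 × 1.2027 ≈ 1893.89.

1894 px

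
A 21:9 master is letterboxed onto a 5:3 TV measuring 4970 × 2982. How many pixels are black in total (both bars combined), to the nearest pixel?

21:9 (2.333) > 5:3 (1.667), so the master fills the width.
The master is 4970 × 9/21 ≈ 2130.0000 px tall.
Black = 2982 − 2130.0000 = 852.0000 px.
Across the 4970-px span: 852.0000 × 4970 ≈ 4234440 px.

4234440 pixels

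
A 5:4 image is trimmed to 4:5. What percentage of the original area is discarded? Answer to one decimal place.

4:5 is narrower than 5:4, so the crop keeps the full height and trims the width.
Fraction kept = (0.800)/(1.250) ≈ 64.00%, so 36.00% is lost.

36.0%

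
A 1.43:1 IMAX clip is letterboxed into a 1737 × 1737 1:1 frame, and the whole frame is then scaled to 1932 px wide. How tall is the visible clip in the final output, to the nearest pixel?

1351 px

Fitted into 1737×1737, the clip spans the width; its height is 1737 / 1.430 ≈ 1214.69 px.
The frame scales by 1932/1737 = 1.1123; 1214.69 × 1.1123 ≈ 1351.05 px.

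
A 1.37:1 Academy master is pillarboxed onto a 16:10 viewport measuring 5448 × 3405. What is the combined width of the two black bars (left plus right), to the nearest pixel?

1.37:1 Academy (1.370) < 16:10 (1.600), so the master fills the height.
That makes the image 4664.85 px wide (3405 × 1.370).
Leftover width: 5448 − 4664.85 = 783.15 px.

783 px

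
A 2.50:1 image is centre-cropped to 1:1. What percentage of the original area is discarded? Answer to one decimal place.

1:1 is narrower than 2.50:1, so the crop keeps the full height and trims the width.
Area ratio = (1.000)/(2.500) = 40.00%; the remaining 60.00% is cropped out.

60.0%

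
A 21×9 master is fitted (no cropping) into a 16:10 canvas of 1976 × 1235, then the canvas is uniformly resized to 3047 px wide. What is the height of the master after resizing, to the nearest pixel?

Fitted into 1976×1235, the master spans the width; its height is 1976 × 9/21 ≈ 846.86 px.
Scaling 1976 → 3047 is ×1.5420, so the height becomes 846.86 × 1.5420 ≈ 1305.86 px.

1306 px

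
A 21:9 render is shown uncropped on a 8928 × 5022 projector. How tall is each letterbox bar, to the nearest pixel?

21:9 (2.333) > 16:9 (1.778), so the render fills the width.
That makes the image 3826.29 px tall (8928 × 9/21).
Black = 5022 − 3826.29 = 1195.71 px, or 597.86 per bar.

598 px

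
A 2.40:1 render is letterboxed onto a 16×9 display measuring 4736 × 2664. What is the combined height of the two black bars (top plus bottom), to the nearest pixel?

2.40:1 (2.400) > 16×9 (1.778), so the render fills the width.
That makes the image 1973.33 px tall (4736 / 2.400).
2664 − 1973.33 = 690.67 px of bars.

691 px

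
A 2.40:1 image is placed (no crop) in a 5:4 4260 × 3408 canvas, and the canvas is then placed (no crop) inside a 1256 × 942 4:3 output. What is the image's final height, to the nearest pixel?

2.40:1 in 4260×3408: fills the width, so the image is 4260.00 × 1775.00.
The 5:4 canvas is height-limited in 1256×942, giving 1177.50 × 942.00; scale factor 0.2764.
Applying the same ×0.2764: 1775.00 → 490.62.

491 px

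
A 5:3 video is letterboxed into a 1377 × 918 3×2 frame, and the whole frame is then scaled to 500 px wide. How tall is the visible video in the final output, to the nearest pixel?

Fitted into 1377×918, the video spans the width; its height is 1377 × 3/5 ≈ 826.20 px.
Scaling 1377 → 500 is ×0.3631, so the height becomes 826.20 × 0.3631 ≈ 300.00 px.

300 px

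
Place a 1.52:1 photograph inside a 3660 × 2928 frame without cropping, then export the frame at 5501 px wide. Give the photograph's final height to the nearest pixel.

3619 px

In the 3660×2928 frame the photograph fills the width: height = 3660 / 1.520 ≈ 2407.89 px.
Resizing to 5501 px wide multiplies everything by 1.5030: 2407.89 → 3619.08 px.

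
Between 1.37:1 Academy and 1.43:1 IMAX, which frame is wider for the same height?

1.43:1 IMAX

1.37 and 1.43; 1.43 > 1.37.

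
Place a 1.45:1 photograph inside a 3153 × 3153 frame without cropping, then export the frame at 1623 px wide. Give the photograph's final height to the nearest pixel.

1119 px

At 3153×3153 the photograph is width-limited, so height = 3153 / 1.450 ≈ 2174.48 px.
Resizing to 1623 px wide multiplies everything by 0.5147: 2174.48 → 1119.31 px.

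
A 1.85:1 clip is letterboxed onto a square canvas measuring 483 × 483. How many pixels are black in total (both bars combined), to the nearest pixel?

Since 1.850 > 1.000, the clip is width-limited.
The clip is 483 / 1.850 ≈ 261.0811 px tall.
Black = 483 − 261.0811 = 221.9189 px.
That's 221.9189 × 483 ≈ 107187 black pixels.

107187 pixels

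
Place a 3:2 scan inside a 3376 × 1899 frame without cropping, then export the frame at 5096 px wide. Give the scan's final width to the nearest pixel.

Fitted into 3376×1899, the scan spans the height; its width is 1899 × 3/2 ≈ 2848.50 px.
Scaling 3376 → 5096 is ×1.5095, so the width becomes 2848.50 × 1.5095 ≈ 4299.75 px.

4300 px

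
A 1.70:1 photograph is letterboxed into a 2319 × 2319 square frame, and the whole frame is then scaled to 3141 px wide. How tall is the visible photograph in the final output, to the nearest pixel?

Fitted into 2319×2319, the photograph spans the width; its height is 2319 / 1.700 ≈ 1364.12 px.
The frame scales by 3141/2319 = 1.3545; 1364.12 × 1.3545 ≈ 1847.65 px.

1848 px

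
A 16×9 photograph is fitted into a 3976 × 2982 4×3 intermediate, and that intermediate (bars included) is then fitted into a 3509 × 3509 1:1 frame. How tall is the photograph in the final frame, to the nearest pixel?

1974 px

16×9 in 3976×2982: fills the width, so the photograph is 3976.00 × 2236.50.
4×3 in 3509×3509: fills the width, so the intermediate becomes 3509.00 × 2631.75 — a scale of ×0.8825.
Applying the same ×0.8825: 2236.50 → 1973.81.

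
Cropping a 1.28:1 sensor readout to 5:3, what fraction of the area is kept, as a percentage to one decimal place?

76.8%

5:3 is wider than 1.28:1, so the crop keeps the full width and trims the height.
(1.280)/(1.667) ≈ 0.768 of the area survives.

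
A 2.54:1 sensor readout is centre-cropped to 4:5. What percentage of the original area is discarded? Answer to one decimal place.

68.5%

4:5 is narrower than 2.54:1, so the crop keeps the full height and trims the width.
Area ratio = (0.800)/(2.540) = 31.50%; the remaining 68.50% is cropped out.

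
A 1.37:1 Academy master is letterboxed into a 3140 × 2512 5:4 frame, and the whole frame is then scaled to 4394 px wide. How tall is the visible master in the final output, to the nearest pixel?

Fitted into 3140×2512, the master spans the width; its height is 3140 / 1.370 ≈ 2291.97 px.
Resizing to 4394 px wide multiplies everything by 1.3994: 2291.97 → 3207.30 px.

3207 px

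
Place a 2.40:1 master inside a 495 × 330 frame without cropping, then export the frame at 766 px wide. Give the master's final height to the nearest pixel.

At 495×330 the master is width-limited, so height = 495 / 2.400 ≈ 206.25 px.
Resizing to 766 px wide multiplies everything by 1.5475: 206.25 → 319.17 px.

319 px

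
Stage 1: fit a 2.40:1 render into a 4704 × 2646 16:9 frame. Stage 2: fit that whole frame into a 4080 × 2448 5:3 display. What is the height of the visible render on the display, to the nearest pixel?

Inside the 4704×2646 canvas the render is width-limited at 4704.00 × 1960.00.
The 16:9 canvas is width-limited in 4080×2448, giving 4080.00 × 2295.00; scale factor 0.8673.
Applying the same ×0.8673: 1960.00 → 1700.00.

1700 px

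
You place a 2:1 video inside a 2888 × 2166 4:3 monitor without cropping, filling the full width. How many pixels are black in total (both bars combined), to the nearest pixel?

2085136 pixels

Content height = 2888 × 1/2 ≈ 1444.0000 px.
Black = 2166 − 1444.0000 = 722.0000 px.
Bar area = 722.0000 × 2888 ≈ 2085136 px.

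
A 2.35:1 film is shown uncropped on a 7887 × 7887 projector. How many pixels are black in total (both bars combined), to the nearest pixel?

35734655 pixels

2.35:1 is wider than square, so it spans the full width.
The film is 7887 / 2.350 ≈ 3356.1702 px tall.
Black = 7887 − 3356.1702 = 4530.8298 px.
That's 4530.8298 × 7887 ≈ 35734655 black pixels.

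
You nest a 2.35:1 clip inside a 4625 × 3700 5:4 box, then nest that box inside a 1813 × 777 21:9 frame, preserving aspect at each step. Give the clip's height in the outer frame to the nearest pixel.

413 px

First fit — 2.35:1 into 4625×3700 spans the width: 4625.00 × 1968.09.
5:4 in 1813×777: fills the height, so the intermediate becomes 971.25 × 777.00 — a scale of ×0.2100.
So the clip's height is 1968.09 × 0.2100 ≈ 413.30.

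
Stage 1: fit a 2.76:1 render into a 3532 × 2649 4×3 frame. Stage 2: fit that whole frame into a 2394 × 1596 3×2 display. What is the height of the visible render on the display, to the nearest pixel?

First fit — 2.76:1 into 3532×2649 spans the width: 3532.00 × 1279.71.
The 4×3 canvas is height-limited in 2394×1596, giving 2128.00 × 1596.00; scale factor 0.6025.
Applying the same ×0.6025: 1279.71 → 771.01.

771 px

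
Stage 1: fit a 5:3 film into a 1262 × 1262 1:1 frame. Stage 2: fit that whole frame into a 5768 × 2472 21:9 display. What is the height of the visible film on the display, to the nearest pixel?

First fit — 5:3 into 1262×1262 spans the width: 1262.00 × 757.20.
The 1:1 canvas is height-limited in 5768×2472, giving 2472.00 × 2472.00; scale factor 1.9588.
Applying the same ×1.9588: 757.20 → 1483.20.

1483 px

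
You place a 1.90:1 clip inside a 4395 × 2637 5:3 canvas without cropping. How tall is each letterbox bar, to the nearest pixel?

162 px

Since 1.900 > 1.667, the clip is width-limited.
That makes the image 2313.16 px tall (4395 / 1.900).
2637 − 2313.16 = 323.84 px of bars (161.92 each).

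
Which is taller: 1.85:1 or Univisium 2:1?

1.85 and Univisium 2:1 = 2; 2 > 1.85. The smaller width-to-height ratio is the taller frame.

1.85:1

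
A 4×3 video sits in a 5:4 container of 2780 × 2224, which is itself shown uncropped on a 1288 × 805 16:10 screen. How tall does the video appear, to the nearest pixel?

755 px

4×3 in 2780×2224: fills the width, so the video is 2780.00 × 2085.00.
Second fit — the 5:4 canvas into 1288×805 spans the height: 1006.25 × 805.00 (×0.3620 from 2780×2224).
The video scales with it: height 2085.00 × 0.3620 ≈ 754.69.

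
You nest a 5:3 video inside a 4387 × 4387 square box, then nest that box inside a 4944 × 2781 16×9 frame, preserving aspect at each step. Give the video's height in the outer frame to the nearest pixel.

1669 px

Inside the 4387×4387 canvas the video is width-limited at 4387.00 × 2632.20.
square in 4944×2781: fills the height, so the intermediate becomes 2781.00 × 2781.00 — a scale of ×0.6339.
Applying the same ×0.6339: 2632.20 → 1668.60.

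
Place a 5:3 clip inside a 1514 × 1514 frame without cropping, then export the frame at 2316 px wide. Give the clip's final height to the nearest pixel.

At 1514×1514 the clip is width-limited, so height = 1514 × 3/5 ≈ 908.40 px.
Scaling 1514 → 2316 is ×1.5297, so the height becomes 908.40 × 1.5297 ≈ 1389.60 px.

1390 px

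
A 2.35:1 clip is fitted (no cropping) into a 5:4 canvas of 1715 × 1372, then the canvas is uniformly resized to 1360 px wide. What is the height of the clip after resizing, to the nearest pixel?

At 1715×1372 the clip is width-limited, so height = 1715 / 2.350 ≈ 729.79 px.
Resizing to 1360 px wide multiplies everything by 0.7930: 729.79 → 578.72 px.

579 px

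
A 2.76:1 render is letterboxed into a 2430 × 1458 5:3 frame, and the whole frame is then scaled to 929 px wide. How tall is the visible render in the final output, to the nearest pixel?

In the 2430×1458 frame the render fills the width: height = 2430 / 2.760 ≈ 880.43 px.
The frame scales by 929/2430 = 0.3823; 880.43 × 0.3823 ≈ 336.59 px.

337 px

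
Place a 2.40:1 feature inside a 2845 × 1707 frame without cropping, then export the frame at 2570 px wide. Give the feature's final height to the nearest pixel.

In the 2845×1707 frame the feature fills the width: height = 2845 / 2.400 ≈ 1185.42 px.
Resizing to 2570 px wide multiplies everything by 0.9033: 1185.42 → 1070.83 px.

1071 px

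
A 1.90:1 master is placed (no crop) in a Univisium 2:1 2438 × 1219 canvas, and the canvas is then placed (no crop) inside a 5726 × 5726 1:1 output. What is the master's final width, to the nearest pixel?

5440 px

First fit — 1.90:1 into 2438×1219 spans the height: 2316.10 × 1219.00.
Univisium 2:1 in 5726×5726: fills the width, so the intermediate becomes 5726.00 × 2863.00 — a scale of ×2.3486.
Applying the same ×2.3486: 2316.10 → 5439.70.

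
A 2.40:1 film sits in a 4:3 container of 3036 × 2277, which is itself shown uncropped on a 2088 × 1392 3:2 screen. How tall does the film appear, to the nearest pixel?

773 px

2.40:1 in 3036×2277: fills the width, so the film is 3036.00 × 1265.00.
Second fit — the 4:3 canvas into 2088×1392 spans the height: 1856.00 × 1392.00 (×0.6113 from 3036×2277).
So the film's height is 1265.00 × 0.6113 ≈ 773.33.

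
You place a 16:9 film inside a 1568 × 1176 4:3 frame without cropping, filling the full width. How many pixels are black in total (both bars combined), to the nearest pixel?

460992 pixels

Content height = 1568 × 9/16 ≈ 882.0000 px.
1176 − 882.0000 = 294.0000 px of bars.
Across the 1568-px span: 294.0000 × 1568 ≈ 460992 px.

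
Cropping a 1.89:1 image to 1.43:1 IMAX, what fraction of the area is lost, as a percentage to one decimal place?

Going from 1.89:1 to 1.43:1 IMAX means cutting width while keeping height.
Area ratio = (1.430)/(1.890) = 75.66%; the remaining 24.34% is cropped out.

24.3%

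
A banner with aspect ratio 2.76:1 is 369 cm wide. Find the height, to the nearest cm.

134 cm

369 / 2.760 = 133.70.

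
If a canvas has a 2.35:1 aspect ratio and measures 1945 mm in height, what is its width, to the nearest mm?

At 2.35:1, 1945 × 2.350 ≈ 4570.75.

4571 mm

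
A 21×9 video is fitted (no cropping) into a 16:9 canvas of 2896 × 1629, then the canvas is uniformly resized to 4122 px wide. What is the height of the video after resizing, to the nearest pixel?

1767 px

Fitted into 2896×1629, the video spans the width; its height is 2896 × 9/21 ≈ 1241.14 px.
The frame scales by 4122/2896 = 1.4233; 1241.14 × 1.4233 ≈ 1766.57 px.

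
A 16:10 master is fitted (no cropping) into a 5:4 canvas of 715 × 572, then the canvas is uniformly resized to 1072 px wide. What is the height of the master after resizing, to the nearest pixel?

670 px

At 715×572 the master is width-limited, so height = 715 × 10/16 ≈ 446.88 px.
Resizing to 1072 px wide multiplies everything by 1.4993: 446.88 → 670.00 px.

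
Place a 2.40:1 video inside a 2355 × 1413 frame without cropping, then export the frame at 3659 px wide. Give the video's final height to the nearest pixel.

Fitted into 2355×1413, the video spans the width; its height is 2355 / 2.400 ≈ 981.25 px.
Resizing to 3659 px wide multiplies everything by 1.5537: 981.25 → 1524.58 px.

1525 px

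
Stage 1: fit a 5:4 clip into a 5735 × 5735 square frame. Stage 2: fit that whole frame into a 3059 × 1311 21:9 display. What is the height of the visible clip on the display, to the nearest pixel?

First fit — 5:4 into 5735×5735 spans the width: 5735.00 × 4588.00.
square in 3059×1311: fills the height, so the intermediate becomes 1311.00 × 1311.00 — a scale of ×0.2286.
The clip scales with it: height 4588.00 × 0.2286 ≈ 1048.80.

1049 px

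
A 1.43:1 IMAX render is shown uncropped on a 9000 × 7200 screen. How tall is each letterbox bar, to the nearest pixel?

453 px

1.43:1 IMAX (1.430) > 5:4 (1.250), so the render fills the width.
The render is 9000 / 1.430 ≈ 6293.71 px tall.
7200 − 6293.71 = 906.29 px of bars (453.15 each).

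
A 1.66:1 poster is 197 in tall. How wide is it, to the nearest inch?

327 in

Width = 197 × 1.660 = 327.02.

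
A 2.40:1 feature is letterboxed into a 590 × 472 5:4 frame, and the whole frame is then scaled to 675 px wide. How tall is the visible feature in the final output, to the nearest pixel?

Fitted into 590×472, the feature spans the width; its height is 590 / 2.400 ≈ 245.83 px.
The frame scales by 675/590 = 1.1441; 245.83 × 1.1441 ≈ 281.25 px.

281 px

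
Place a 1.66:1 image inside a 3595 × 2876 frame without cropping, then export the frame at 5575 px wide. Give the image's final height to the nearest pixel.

3358 px

Fitted into 3595×2876, the image spans the width; its height is 3595 / 1.660 ≈ 2165.66 px.
Scaling 3595 → 5575 is ×1.5508, so the height becomes 2165.66 × 1.5508 ≈ 3358.43 px.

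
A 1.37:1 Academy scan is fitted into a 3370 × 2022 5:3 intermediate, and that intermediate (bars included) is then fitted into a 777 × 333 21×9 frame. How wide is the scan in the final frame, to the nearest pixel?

1.37:1 Academy in 3370×2022: fills the height, so the scan is 2770.14 × 2022.00.
Second fit — the 5:3 canvas into 777×333 spans the height: 555.00 × 333.00 (×0.1647 from 3370×2022).
Applying the same ×0.1647: 2770.14 → 456.21.

456 px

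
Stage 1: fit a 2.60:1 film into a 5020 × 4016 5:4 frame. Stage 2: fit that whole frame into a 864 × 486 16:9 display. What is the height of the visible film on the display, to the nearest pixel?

2.60:1 in 5020×4016: fills the width, so the film is 5020.00 × 1930.77.
Second fit — the 5:4 canvas into 864×486 spans the height: 607.50 × 486.00 (×0.1210 from 5020×4016).
Applying the same ×0.1210: 1930.77 → 233.65.

234 px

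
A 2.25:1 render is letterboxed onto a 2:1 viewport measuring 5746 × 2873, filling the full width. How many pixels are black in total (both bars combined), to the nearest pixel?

That makes the image 2553.7778 px tall (5746 / 2.250).
2873 − 2553.7778 = 319.2222 px of bars.
That's 319.2222 × 5746 ≈ 1834251 black pixels.

1834251 pixels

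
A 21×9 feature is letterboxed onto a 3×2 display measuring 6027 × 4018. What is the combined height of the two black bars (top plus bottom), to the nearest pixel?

1435 px

Since 2.333 > 1.500, the feature is width-limited.
Content height = 6027 × 9/21 ≈ 2583.00 px.
4018 − 2583.00 = 1435.00 px of bars.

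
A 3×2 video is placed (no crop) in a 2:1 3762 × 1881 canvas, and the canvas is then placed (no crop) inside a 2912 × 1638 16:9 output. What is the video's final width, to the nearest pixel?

2184 px

First fit — 3×2 into 3762×1881 spans the height: 2821.50 × 1881.00.
Second fit — the 2:1 canvas into 2912×1638 spans the width: 2912.00 × 1456.00 (×0.7741 from 3762×1881).
Applying the same ×0.7741: 2821.50 → 2184.00.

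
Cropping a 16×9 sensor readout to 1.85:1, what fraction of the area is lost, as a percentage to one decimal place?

3.9%

Going from 16×9 to 1.85:1 means cutting height while keeping width.
Fraction kept = (1.778)/(1.850) ≈ 96.10%, so 3.90% is lost.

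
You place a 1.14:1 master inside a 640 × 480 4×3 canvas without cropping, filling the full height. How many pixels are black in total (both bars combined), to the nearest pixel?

That makes the image 547.2000 px wide (480 × 1.140).
Black = 640 − 547.2000 = 92.8000 px.
Across the 480-px span: 92.8000 × 480 ≈ 44544 px.

44544 pixels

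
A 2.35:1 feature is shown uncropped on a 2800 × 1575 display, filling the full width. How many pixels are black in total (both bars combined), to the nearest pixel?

1073830 pixels

That makes the image 1191.4894 px tall (2800 / 2.350).
1575 − 1191.4894 = 383.5106 px of bars.
Bar area = 383.5106 × 2800 ≈ 1073830 px.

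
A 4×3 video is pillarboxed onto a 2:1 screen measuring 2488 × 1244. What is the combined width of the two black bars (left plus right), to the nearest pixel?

829 px

Since 1.333 < 2.000, the video is height-limited.
The video is 1244 × 4/3 ≈ 1658.67 px wide.
Black = 2488 − 1658.67 = 829.33 px.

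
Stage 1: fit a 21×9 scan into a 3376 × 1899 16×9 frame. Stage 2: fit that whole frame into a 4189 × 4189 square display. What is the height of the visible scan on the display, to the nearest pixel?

First fit — 21×9 into 3376×1899 spans the width: 3376.00 × 1446.86.
16×9 in 4189×4189: fills the width, so the intermediate becomes 4189.00 × 2356.31 — a scale of ×1.2408.
So the scan's height is 1446.86 × 1.2408 ≈ 1795.29.

1795 px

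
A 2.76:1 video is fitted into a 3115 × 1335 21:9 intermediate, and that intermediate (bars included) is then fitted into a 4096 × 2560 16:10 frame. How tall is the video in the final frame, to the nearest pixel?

1484 px

2.76:1 in 3115×1335: fills the width, so the video is 3115.00 × 1128.62.
21:9 in 4096×2560: fills the width, so the intermediate becomes 4096.00 × 1755.43 — a scale of ×1.3149.
Applying the same ×1.3149: 1128.62 → 1484.06.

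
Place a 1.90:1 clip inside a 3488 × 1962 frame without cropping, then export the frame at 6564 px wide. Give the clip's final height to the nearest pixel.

3455 px

At 3488×1962 the clip is width-limited, so height = 3488 / 1.900 ≈ 1835.79 px.
Resizing to 6564 px wide multiplies everything by 1.8819: 1835.79 → 3454.74 px.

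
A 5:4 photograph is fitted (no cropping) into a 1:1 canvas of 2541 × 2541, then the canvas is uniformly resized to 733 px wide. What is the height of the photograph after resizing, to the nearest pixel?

In the 2541×2541 frame the photograph fills the width: height = 2541 × 4/5 ≈ 2032.80 px.
Scaling 2541 → 733 is ×0.2885, so the height becomes 2032.80 × 0.2885 ≈ 586.40 px.

586 px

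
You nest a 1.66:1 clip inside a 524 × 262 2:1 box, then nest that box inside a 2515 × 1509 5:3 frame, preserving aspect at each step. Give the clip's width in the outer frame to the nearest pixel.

2087 px

1.66:1 in 524×262: fills the height, so the clip is 434.92 × 262.00.
The 2:1 canvas is width-limited in 2515×1509, giving 2515.00 × 1257.50; scale factor 4.7996.
Applying the same ×4.7996: 434.92 → 2087.45.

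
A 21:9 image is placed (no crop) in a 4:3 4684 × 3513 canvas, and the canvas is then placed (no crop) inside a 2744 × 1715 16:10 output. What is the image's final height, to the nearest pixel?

Inside the 4684×3513 canvas the image is width-limited at 4684.00 × 2007.43.
Second fit — the 4:3 canvas into 2744×1715 spans the height: 2286.67 × 1715.00 (×0.4882 from 4684×3513).
Applying the same ×0.4882: 2007.43 → 980.00.

980 px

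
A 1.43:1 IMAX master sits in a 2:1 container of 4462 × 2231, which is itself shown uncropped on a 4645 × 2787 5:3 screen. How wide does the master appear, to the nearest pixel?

3321 px

First fit — 1.43:1 IMAX into 4462×2231 spans the height: 3190.33 × 2231.00.
2:1 in 4645×2787: fills the width, so the intermediate becomes 4645.00 × 2322.50 — a scale of ×1.0410.
So the master's width is 3190.33 × 1.0410 ≈ 3321.18.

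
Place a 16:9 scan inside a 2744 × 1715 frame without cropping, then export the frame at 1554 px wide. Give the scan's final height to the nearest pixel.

874 px

In the 2744×1715 frame the scan fills the width: height = 2744 × 9/16 ≈ 1543.50 px.
Scaling 2744 → 1554 is ×0.5663, so the height becomes 1543.50 × 0.5663 ≈ 874.12 px.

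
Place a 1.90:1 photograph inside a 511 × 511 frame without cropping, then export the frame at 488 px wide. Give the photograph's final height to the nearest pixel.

At 511×511 the photograph is width-limited, so height = 511 / 1.900 ≈ 268.95 px.
The frame scales by 488/511 = 0.9550; 268.95 × 0.9550 ≈ 256.84 px.

257 px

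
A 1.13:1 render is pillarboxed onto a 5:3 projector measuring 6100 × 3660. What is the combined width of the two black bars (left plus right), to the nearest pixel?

Since 1.130 < 1.667, the render is height-limited.
That makes the image 4135.80 px wide (3660 × 1.130).
Black = 6100 − 4135.80 = 1964.20 px.

1964 px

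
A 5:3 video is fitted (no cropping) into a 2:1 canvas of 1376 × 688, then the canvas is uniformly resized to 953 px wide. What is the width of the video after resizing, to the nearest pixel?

794 px

In the 1376×688 frame the video fills the height: width = 688 × 5/3 ≈ 1146.67 px.
Resizing to 953 px wide multiplies everything by 0.6926: 1146.67 → 794.17 px.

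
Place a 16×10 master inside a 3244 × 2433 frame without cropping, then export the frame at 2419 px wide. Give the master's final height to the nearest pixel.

Fitted into 3244×2433, the master spans the width; its height is 3244 × 10/16 ≈ 2027.50 px.
Resizing to 2419 px wide multiplies everything by 0.7457: 2027.50 → 1511.88 px.

1512 px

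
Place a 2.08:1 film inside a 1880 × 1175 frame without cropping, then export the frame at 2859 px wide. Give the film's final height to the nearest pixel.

1375 px

Fitted into 1880×1175, the film spans the width; its height is 1880 / 2.080 ≈ 903.85 px.
Scaling 1880 → 2859 is ×1.5207, so the height becomes 903.85 × 1.5207 ≈ 1374.52 px.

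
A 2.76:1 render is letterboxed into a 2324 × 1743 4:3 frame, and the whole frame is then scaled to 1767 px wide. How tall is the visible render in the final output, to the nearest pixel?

640 px

Fitted into 2324×1743, the render spans the width; its height is 2324 / 2.760 ≈ 842.03 px.
Scaling 2324 → 1767 is ×0.7603, so the height becomes 842.03 × 0.7603 ≈ 640.22 px.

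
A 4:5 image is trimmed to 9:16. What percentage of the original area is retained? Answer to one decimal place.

Going from 4:5 to 9:16 means cutting width while keeping height.
Area ratio = (0.562)/(0.800) = 70.31% retained.

70.3%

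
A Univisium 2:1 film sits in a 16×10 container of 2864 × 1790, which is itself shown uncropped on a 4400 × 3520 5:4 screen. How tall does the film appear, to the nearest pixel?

First fit — Univisium 2:1 into 2864×1790 spans the width: 2864.00 × 1432.00.
16×10 in 4400×3520: fills the width, so the intermediate becomes 4400.00 × 2750.00 — a scale of ×1.5363.
So the film's height is 1432.00 × 1.5363 ≈ 2200.00.

2200 px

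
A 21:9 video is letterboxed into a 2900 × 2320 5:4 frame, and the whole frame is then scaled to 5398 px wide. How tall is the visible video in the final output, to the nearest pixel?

At 2900×2320 the video is width-limited, so height = 2900 × 9/21 ≈ 1242.86 px.
Resizing to 5398 px wide multiplies everything by 1.8614: 1242.86 → 2313.43 px.

2313 px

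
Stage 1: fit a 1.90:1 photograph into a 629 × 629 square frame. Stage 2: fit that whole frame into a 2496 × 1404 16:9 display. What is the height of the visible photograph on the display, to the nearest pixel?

739 px

1.90:1 in 629×629: fills the width, so the photograph is 629.00 × 331.05.
square in 2496×1404: fills the height, so the intermediate becomes 1404.00 × 1404.00 — a scale of ×2.2321.
The photograph scales with it: height 331.05 × 2.2321 ≈ 738.95.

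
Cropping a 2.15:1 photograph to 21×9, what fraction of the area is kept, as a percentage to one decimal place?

92.1%

The width stays; only height is cut (since 21×9 is wider than 2.15:1).
(2.150)/(2.333) ≈ 0.921 of the area survives.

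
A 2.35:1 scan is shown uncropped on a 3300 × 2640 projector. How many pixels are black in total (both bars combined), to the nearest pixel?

4077957 pixels

2.35:1 (2.350) > 5:4 (1.250), so the scan fills the width.
Content height = 3300 / 2.350 ≈ 1404.2553 px.
2640 − 1404.2553 = 1235.7447 px of bars.
Across the 3300-px span: 1235.7447 × 3300 ≈ 4077957 px.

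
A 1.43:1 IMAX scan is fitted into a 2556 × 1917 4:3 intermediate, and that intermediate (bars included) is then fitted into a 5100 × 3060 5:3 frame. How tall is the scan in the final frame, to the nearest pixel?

1.43:1 IMAX in 2556×1917: fills the width, so the scan is 2556.00 × 1787.41.
4:3 in 5100×3060: fills the height, so the intermediate becomes 4080.00 × 3060.00 — a scale of ×1.5962.
So the scan's height is 1787.41 × 1.5962 ≈ 2853.15.

2853 px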